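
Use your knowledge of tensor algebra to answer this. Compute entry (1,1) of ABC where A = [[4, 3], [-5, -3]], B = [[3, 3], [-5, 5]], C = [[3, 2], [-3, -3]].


(ABC)_{11} = sum_m (AB)_{1m} C_{m1}. First compute row 1 of AB.
(AB)_{11} = 4*3 + 3*-5 = -3
(AB)_{12} = 4*3 + 3*5 = 27
Now contract with column 1 of C:
(AB)_{11} * C_{11} = -3 * 3 = -9
(AB)_{12} * C_{21} = 27 * -3 = -81
(ABC)_{11} = -9 + -81 = -90

-90


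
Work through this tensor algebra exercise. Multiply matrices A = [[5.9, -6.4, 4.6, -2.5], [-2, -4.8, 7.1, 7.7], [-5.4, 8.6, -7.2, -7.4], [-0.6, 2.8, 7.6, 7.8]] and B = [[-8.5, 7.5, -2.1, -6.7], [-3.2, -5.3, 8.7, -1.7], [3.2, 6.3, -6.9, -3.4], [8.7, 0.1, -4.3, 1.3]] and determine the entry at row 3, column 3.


(AB)_{ij} = sum_k A_{ik} B_{kj}.
For i=3, j=3:
A_{31} * B_{13} = -5.4 * -2.1 = 11.34
A_{32} * B_{23} = 8.6 * 8.7 = 74.82
A_{33} * B_{33} = -7.2 * -6.9 = 49.68
A_{34} * B_{43} = -7.4 * -4.3 = 31.82
Sum = 11.34 + 74.82 + 49.68 + 31.82 = 167.66

167.66


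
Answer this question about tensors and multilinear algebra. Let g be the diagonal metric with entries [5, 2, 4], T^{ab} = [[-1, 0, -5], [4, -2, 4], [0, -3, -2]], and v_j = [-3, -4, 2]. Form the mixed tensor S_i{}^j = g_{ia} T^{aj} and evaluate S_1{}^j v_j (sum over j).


Step 1: lower the first index. For a diagonal metric, g_{ia} T^{aj} = g_{ii} T^{ij} (no sum on i).
g_{11} = 5
S_1{}^1 = 5 * T^{11} = 5 * -1 = -5
S_1{}^2 = 5 * T^{12} = 5 * 0 = 0
S_1{}^3 = 5 * T^{13} = 5 * -5 = -25
Step 2: contract S_1{}^j with v_j.
S_1{}^1 * v_1 = -5 * -3 = 15
S_1{}^2 * v_2 = 0 * -4 = 0
S_1{}^3 * v_3 = -25 * 2 = -50
Result = 15 + 0 + -50 = -35

-35


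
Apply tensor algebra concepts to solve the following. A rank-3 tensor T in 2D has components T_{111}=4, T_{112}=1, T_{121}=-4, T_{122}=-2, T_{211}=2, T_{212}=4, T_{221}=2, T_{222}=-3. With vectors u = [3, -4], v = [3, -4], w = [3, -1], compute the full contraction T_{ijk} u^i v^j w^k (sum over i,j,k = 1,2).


S = sum over i,j,k of T_{ijk} u_i v_j w_k. Expanding all 8 terms:
T_{111}*u_1*v_1*w_1 = 4*3*3*3 = 108  (running total: 108)
T_{112}*u_1*v_1*w_2 = 1*3*3*-1 = -9  (running total: 99)
T_{121}*u_1*v_2*w_1 = -4*3*-4*3 = 144  (running total: 243)
T_{122}*u_1*v_2*w_2 = -2*3*-4*-1 = -24  (running total: 219)
T_{211}*u_2*v_1*w_1 = 2*-4*3*3 = -72  (running total: 147)
T_{212}*u_2*v_1*w_2 = 4*-4*3*-1 = 48  (running total: 195)
T_{221}*u_2*v_2*w_1 = 2*-4*-4*3 = 96  (running total: 291)
T_{222}*u_2*v_2*w_2 = -3*-4*-4*-1 = 48  (running total: 339)
S = 339

339


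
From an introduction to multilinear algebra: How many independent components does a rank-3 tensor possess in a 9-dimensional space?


The number of components of a rank-r tensor in d dimensions is d^r.
Here d = 9 and r = 3.
9^3 = 729

729


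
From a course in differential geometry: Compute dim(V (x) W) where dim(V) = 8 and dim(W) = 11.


The dimension of a tensor product is the product of dimensions.
dim(V) = 8, dim(W) = 11
dim(V (x) W) = 8 * 11 = 88

88


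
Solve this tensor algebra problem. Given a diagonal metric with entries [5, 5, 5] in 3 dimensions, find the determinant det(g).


For a diagonal metric, the determinant is the product of diagonal entries.
Diagonal entries: 5, 5, 5
det(g) = 5 * 5 * 5 = 125

125


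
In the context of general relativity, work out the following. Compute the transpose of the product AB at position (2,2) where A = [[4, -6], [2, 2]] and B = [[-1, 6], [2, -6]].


(AB)^T_{ij} = (AB)_{ji} = sum_k A_{jk} B_{ki}.
For i=2, j=2 we need (AB)_{22}:
A_{21} * B_{12} = 2 * 6 = 12
A_{22} * B_{22} = 2 * -6 = -12
Sum = 12 + -12 = 0

0


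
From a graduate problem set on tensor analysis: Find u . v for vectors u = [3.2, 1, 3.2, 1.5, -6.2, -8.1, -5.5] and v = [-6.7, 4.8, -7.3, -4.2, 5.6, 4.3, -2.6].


The inner product u . v = sum of u_i * v_i.
Term-by-term: 3.2 * -6.7, 1 * 4.8, 3.2 * -7.3, 1.5 * -4.2, -6.2 * 5.6, -8.1 * 4.3, -5.5 * -2.6
Products: -21.44, 4.8, -23.36, -6.3, -34.72, -34.83, 14.3
Sum = -21.44 + 4.8 + -23.36 + -6.3 + -34.72 + -34.83 + 14.3 = -101.55

-101.55


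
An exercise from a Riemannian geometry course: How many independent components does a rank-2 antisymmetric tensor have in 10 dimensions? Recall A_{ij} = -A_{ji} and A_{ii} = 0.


An antisymmetric rank-2 tensor satisfies A_{ij} = -A_{ji}, so diagonal entries are zero.
The independent components are the upper-triangular entries: C(n, 2) = n(n-1)/2.
n = 10
C(10, 2) = 10 * 9 / 2 = 90 / 2 = 45

45


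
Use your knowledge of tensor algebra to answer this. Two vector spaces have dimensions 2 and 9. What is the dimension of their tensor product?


The dimension of a tensor product is the product of dimensions.
dim(V) = 2, dim(W) = 9
dim(V (x) W) = 2 * 9 = 18

18


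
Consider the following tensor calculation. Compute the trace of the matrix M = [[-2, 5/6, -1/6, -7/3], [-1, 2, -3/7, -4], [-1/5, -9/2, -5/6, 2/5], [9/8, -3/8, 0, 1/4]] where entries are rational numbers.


The trace is the sum of diagonal entries.
Diagonal: M[1,1] = -2, M[2,2] = 2, M[3,3] = -5/6, M[4,4] = 1/4
Tr(M) = -2 + 2 + -5/6 + 1/4
Computing step by step:
After adding M[1,1]: -2
After adding M[2,2]: 0
After adding M[3,3]: -5/6
After adding M[4,4]: -7/12
Tr(M) = -7/12

-7/12


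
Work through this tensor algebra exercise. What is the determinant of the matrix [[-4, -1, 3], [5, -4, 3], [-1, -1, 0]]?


Expanding along the first row, det(A) = a11*M_11 - a12*M_12 + a13*M_13, where M_1j is the (1,j) minor.
Minor M_11 = -4*0 - 3*-1 = 3
Minor M_12 = 5*0 - 3*-1 = 3
Minor M_13 = 5*-1 - -4*-1 = -9
det = -4*(3) - -1*(3) + 3*(-9)
    = -12 - -3 + -27
    = -36

-36


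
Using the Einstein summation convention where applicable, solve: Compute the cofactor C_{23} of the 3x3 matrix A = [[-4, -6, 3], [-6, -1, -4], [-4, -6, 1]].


To find cofactor C_{23}, delete row 2 and column 3.
The resulting 2x2 submatrix is: [[-4, -6], [-4, -6]]
Minor M_{23} = -4*-6 - -6*-4
  = 24 - 24 = 0
Sign = (-1)^(2+3) = (-1)^5 = -1
Cofactor C_{23} = -1 * 0 = 0

0


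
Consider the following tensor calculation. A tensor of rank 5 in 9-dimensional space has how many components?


The number of components of a rank-r tensor in d dimensions is d^r.
Here d = 9 and r = 5.
9^5 = 59049

59049


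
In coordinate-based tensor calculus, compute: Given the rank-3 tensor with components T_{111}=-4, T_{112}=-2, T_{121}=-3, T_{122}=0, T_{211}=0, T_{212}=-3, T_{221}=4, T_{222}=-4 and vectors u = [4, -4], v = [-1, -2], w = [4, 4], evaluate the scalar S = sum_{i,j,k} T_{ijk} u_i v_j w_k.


S = sum over i,j,k of T_{ijk} u_i v_j w_k. Expanding all 8 terms:
T_{111}*u_1*v_1*w_1 = -4*4*-1*4 = 64  (running total: 64)
T_{112}*u_1*v_1*w_2 = -2*4*-1*4 = 32  (running total: 96)
T_{121}*u_1*v_2*w_1 = -3*4*-2*4 = 96  (running total: 192)
T_{122}*u_1*v_2*w_2 = 0*4*-2*4 = 0  (running total: 192)
T_{211}*u_2*v_1*w_1 = 0*-4*-1*4 = 0  (running total: 192)
T_{212}*u_2*v_1*w_2 = -3*-4*-1*4 = -48  (running total: 144)
T_{221}*u_2*v_2*w_1 = 4*-4*-2*4 = 128  (running total: 272)
T_{222}*u_2*v_2*w_2 = -4*-4*-2*4 = -128  (running total: 144)
S = 144

144


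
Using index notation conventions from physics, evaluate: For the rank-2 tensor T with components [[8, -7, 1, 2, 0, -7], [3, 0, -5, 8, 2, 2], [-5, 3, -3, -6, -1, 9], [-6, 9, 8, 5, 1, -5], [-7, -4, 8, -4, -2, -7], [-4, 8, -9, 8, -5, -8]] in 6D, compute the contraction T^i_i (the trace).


The contraction (trace) of a rank-2 tensor is the sum of its diagonal elements.
Diagonal entries: A[1,1] = 8, A[2,2] = 0, A[3,3] = -3, A[4,4] = 5, A[5,5] = -2, A[6,6] = -8
Tr(A) = 8 + 0 + -3 + 5 + -2 + -8 = 0

0


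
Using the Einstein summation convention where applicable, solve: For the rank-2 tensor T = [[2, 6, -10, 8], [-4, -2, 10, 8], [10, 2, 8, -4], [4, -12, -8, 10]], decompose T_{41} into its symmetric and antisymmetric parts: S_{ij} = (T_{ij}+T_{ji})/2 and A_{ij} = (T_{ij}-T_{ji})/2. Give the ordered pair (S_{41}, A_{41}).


T_{41} = 4
T_{14} = 8
S_{41} = (4 + 8)/2 = 12/2 = 6
A_{41} = (4 - 8)/2 = -4/2 = -2
Check: S + A = 6 + -2 = 4 = T_{41}.

(6, -2)


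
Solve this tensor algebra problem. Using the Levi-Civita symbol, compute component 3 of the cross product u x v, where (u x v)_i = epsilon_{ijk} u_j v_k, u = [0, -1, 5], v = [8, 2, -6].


(u x v)_3 = sum_{j,k} epsilon_{3jk} u_j v_k. Only permutations of (1,2,3) contribute; the two non-zero terms are:
eps_{312} u_1 v_2 = 1 * 0 * 2 = 0
eps_{321} u_2 v_1 = -1 * -1 * 8 = 8
(u x v)_3 = 8

8


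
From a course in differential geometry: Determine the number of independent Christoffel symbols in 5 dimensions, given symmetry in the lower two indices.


Christoffel symbols Gamma^k_{ij} are symmetric in i,j, so there are d * d(d+1)/2 independent symbols.
d = 5
d(d+1)/2 = 5 * 6 / 2 = 15
Total = 5 * 15 = 75

75


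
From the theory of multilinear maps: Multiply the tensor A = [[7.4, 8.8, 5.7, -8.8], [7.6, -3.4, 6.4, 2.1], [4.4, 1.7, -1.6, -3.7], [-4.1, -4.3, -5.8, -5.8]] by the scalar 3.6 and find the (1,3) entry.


Scalar multiplication: (cA)_{ij} = c * A_{ij}.
c = 3.6
A_{13} = 5.7
(cA)_{13} = 3.6 * 5.7 = 20.52

20.52


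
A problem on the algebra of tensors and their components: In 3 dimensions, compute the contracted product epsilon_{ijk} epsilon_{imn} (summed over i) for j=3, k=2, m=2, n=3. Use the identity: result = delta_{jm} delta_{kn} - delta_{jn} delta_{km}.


Using the identity: epsilon_{ijk} epsilon_{imn} = delta_{jm} delta_{kn} - delta_{jn} delta_{km}.
delta_{32} = 0
delta_{23} = 0
delta_{33} = 1
delta_{22} = 1
Result = 0 * 0 - 1 * 1 = 0 - 1 = -1

-1


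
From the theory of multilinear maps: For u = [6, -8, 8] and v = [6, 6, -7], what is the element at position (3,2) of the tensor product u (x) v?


The outer product entry T_{ij} = u_i * v_j.
We need i=3, j=2.
u_3 = 8, v_2 = 6
T_{3,2} = 8 * 6 = 48

48


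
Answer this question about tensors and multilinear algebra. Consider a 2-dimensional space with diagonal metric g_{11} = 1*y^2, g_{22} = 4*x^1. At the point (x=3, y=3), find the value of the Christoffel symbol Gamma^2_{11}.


For a diagonal metric, Gamma^k_{ij} = (1/2) g^{kk} (dg_{ik}/dx_j + dg_{jk}/dx_i - dg_{ij}/dx_k).
The metric is diagonal, so g_{ab} = 0 for a != b.
At the given point: g_{11} = 9, g_{22} = 12
g^{22} = 1/12
dg_{12}/dx_1 = 0 (off-diagonal)
dg_{12}/dx_1 = 0 (off-diagonal)
dg_{11}/dx_2 = dg_{11}/dx_2 = 6
Numerator = 0 + 0 - 6 = -6
Gamma^2_{11} = -6 / (2 * 12) = -1/4

-1/4


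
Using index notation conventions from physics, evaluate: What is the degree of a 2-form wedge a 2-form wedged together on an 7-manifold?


The degree of a wedge product is the sum of the degrees of the individual forms.
Degrees: 2, 2
Total degree = 2 + 2 = 4

4


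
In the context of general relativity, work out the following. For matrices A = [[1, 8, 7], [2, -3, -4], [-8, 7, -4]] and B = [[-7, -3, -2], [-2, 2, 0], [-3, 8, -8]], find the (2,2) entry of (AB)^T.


(AB)^T_{ij} = (AB)_{ji} = sum_k A_{jk} B_{ki}.
For i=2, j=2 we need (AB)_{22}:
A_{21} * B_{12} = 2 * -3 = -6
A_{22} * B_{22} = -3 * 2 = -6
A_{23} * B_{32} = -4 * 8 = -32
Sum = -6 + -6 + -32 = -44

-44


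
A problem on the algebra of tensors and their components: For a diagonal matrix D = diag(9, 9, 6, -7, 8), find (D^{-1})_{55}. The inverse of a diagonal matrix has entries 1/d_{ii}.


For a diagonal matrix, the inverse has entries (D^{-1})_{ii} = 1/d_{ii}.
The diagonal entries are: d_{11} = 9, d_{22} = 9, d_{33} = 6, d_{44} = -7, d_{55} = 8
We need (D^{-1})_{55} = 1/d_{55} = 1/8 = 1/8

1/8


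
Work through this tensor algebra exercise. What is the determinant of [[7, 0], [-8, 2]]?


For a 2x2 matrix [[a, b], [c, d]], det = a*d - b*c.
a = 7, b = 0, c = -8, d = 2
a*d = 7 * 2 = 14
b*c = 0 * -8 = 0
det = 14 - 0 = 14

14


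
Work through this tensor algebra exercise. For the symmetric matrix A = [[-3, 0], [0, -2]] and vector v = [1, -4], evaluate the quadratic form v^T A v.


First compute Av:
(Av)_1 = -3*1 + 0*-4 = -3
(Av)_2 = 0*1 + -2*-4 = 8
Av = [-3, 8]
Then v^T (Av) = 1*-3 + -4*8
= -3 + -32 = -35

-35


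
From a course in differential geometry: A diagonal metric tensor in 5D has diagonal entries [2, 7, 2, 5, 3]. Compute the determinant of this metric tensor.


For a diagonal metric, the determinant is the product of diagonal entries.
Diagonal entries: 2, 7, 2, 5, 3
det(g) = 2 * 7 * 2 * 5 * 3 = 420

420


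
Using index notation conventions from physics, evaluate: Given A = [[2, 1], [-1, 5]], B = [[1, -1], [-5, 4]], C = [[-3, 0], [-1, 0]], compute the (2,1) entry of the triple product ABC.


(ABC)_{21} = sum_m (AB)_{2m} C_{m1}. First compute row 2 of AB.
(AB)_{21} = -1*1 + 5*-5 = -26
(AB)_{22} = -1*-1 + 5*4 = 21
Now contract with column 1 of C:
(AB)_{21} * C_{11} = -26 * -3 = 78
(AB)_{22} * C_{21} = 21 * -1 = -21
(ABC)_{21} = 78 + -21 = 57

57


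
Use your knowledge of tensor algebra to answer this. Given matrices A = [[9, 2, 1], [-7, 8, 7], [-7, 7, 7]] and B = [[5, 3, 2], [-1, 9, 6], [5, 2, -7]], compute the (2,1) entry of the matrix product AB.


(AB)_{ij} = sum_k A_{ik} B_{kj}.
For i=2, j=1:
A_{21} * B_{11} = -7 * 5 = -35
A_{22} * B_{21} = 8 * -1 = -8
A_{23} * B_{31} = 7 * 5 = 35
Sum = -35 + -8 + 35 = -8

-8


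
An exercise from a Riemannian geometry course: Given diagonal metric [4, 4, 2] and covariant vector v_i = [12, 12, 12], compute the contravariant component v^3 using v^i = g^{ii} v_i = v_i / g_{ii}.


To raise an index with a diagonal metric: v^i = v_i / g_{ii}.
For index 3: v_3 = 12, g_{33} = 2
v^3 = 12 / 2 = 6

6


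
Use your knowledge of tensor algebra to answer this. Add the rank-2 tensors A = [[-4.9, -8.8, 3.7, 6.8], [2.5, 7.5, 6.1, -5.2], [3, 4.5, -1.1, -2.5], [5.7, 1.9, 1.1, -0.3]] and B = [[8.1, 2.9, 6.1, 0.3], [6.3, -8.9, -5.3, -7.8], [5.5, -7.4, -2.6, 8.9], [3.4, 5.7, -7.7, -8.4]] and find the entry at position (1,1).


Tensor addition is component-wise: (A + B)_{ij} = A_{ij} + B_{ij}.
A_{11} = -4.9
B_{11} = 8.1
(A + B)_{11} = -4.9 + 8.1 = 3.2

3.2


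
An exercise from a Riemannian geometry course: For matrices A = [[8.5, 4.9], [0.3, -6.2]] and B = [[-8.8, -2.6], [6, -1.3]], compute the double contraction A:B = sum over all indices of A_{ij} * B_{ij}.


A:B = sum over all i,j of A_{ij} * B_{ij}.
Row 1: 8.5*-8.8=-74.8, 4.9*-2.6=-12.74 => row sum = -87.54
Row 2: 0.3*6=1.8, -6.2*-1.3=8.06 => row sum = 9.86
Total = -87.54 + 9.86 = -77.68

-77.68


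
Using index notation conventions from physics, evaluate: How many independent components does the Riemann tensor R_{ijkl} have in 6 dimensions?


The Riemann tensor in d dimensions has d^2(d^2 - 1)/12 independent components.
d = 6, so d^2 = 36
d^2 - 1 = 35
d^2(d^2 - 1) = 36 * 35 = 1260
Divide by 12: 1260 / 12 = 105

105


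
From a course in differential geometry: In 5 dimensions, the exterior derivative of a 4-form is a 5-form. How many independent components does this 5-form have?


The exterior derivative of a p-form is a (p+1)-form.
Its number of independent components is C(n, p+1).
n = 5, p+1 = 5
C(5, 5) = 1

1


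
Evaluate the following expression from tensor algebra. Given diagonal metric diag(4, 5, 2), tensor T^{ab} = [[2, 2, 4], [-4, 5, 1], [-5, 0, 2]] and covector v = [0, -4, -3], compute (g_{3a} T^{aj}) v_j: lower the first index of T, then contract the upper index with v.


Step 1: lower the first index. For a diagonal metric, g_{ia} T^{aj} = g_{ii} T^{ij} (no sum on i).
g_{33} = 2
S_3{}^1 = 2 * T^{31} = 2 * -5 = -10
S_3{}^2 = 2 * T^{32} = 2 * 0 = 0
S_3{}^3 = 2 * T^{33} = 2 * 2 = 4
Step 2: contract S_3{}^j with v_j.
S_3{}^1 * v_1 = -10 * 0 = 0
S_3{}^2 * v_2 = 0 * -4 = 0
S_3{}^3 * v_3 = 4 * -3 = -12
Result = 0 + 0 + -12 = -12

-12


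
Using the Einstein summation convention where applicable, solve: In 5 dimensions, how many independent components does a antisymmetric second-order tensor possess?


A antisymmetric rank-2 tensor in d dimensions has d(d-1)/2 independent components.
d = 5
d(d-1)/2 = 5 * 4 / 2 = 20 / 2 = 10

10


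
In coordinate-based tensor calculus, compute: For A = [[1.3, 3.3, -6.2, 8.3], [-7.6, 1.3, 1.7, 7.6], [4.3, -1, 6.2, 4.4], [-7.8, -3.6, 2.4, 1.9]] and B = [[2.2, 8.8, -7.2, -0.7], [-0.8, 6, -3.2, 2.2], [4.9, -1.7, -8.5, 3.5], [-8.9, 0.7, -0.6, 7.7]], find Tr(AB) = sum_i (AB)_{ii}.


Tr(AB) = sum_i (AB)_{ii} where (AB)_{ii} = sum_k A_{ik} B_{ki}.
(AB)_{11} = 1.3*2.2 + 3.3*-0.8 + -6.2*4.9 + 8.3*-8.9 = -104.03
(AB)_{22} = -7.6*8.8 + 1.3*6 + 1.7*-1.7 + 7.6*0.7 = -56.65
(AB)_{33} = 4.3*-7.2 + -1*-3.2 + 6.2*-8.5 + 4.4*-0.6 = -83.1
(AB)_{44} = -7.8*-0.7 + -3.6*2.2 + 2.4*3.5 + 1.9*7.7 = 20.57
Tr(AB) = -104.03 + -56.65 + -83.1 + 20.57 = -223.21

-223.21


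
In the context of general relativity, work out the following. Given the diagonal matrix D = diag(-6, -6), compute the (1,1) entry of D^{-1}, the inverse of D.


For a diagonal matrix, the inverse has entries (D^{-1})_{ii} = 1/d_{ii}.
The diagonal entries are: d_{11} = -6, d_{22} = -6
We need (D^{-1})_{11} = 1/d_{11} = 1/-6 = -1/6

-1/6


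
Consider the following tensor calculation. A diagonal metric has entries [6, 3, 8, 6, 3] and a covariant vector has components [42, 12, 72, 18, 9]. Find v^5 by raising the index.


To raise an index with a diagonal metric: v^i = v_i / g_{ii}.
For index 5: v_5 = 9, g_{55} = 3
v^5 = 9 / 3 = 3

3


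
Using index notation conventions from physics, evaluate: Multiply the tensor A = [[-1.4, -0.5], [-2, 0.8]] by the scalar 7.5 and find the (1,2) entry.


Scalar multiplication: (cA)_{ij} = c * A_{ij}.
c = 7.5
A_{12} = -0.5
(cA)_{12} = 7.5 * -0.5 = -3.75

-3.75


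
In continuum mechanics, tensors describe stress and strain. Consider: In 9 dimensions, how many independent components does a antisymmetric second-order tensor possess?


A antisymmetric rank-2 tensor in d dimensions has d(d-1)/2 independent components.
d = 9
d(d-1)/2 = 9 * 8 / 2 = 72 / 2 = 36

36


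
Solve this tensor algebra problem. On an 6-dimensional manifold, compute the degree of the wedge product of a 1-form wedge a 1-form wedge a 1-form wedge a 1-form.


The degree of a wedge product is the sum of the degrees of the individual forms.
Degrees: 1, 1, 1, 1
Total degree = 1 + 1 + 1 + 1 = 4

4


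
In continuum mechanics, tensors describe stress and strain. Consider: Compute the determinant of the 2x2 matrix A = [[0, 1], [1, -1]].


For a 2x2 matrix [[a, b], [c, d]], det = a*d - b*c.
a = 0, b = 1, c = 1, d = -1
a*d = 0 * -1 = 0
b*c = 1 * 1 = 1
det = 0 - 1 = -1

-1


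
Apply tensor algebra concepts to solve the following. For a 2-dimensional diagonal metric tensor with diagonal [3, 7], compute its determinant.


For a diagonal metric, the determinant is the product of diagonal entries.
Diagonal entries: 3, 7
det(g) = 3 * 7 = 21

21


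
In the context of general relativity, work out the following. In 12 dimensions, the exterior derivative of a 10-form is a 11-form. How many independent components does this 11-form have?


The exterior derivative of a p-form is a (p+1)-form.
Its number of independent components is C(n, p+1).
n = 12, p+1 = 11
C(12, 11) = 12

12


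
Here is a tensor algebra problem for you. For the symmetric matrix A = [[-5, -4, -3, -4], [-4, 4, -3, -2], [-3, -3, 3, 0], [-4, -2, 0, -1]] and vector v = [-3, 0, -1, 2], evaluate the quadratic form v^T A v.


First compute Av:
(Av)_1 = -5*-3 + -4*0 + -3*-1 + -4*2 = 10
(Av)_2 = -4*-3 + 4*0 + -3*-1 + -2*2 = 11
(Av)_3 = -3*-3 + -3*0 + 3*-1 + 0*2 = 6
(Av)_4 = -4*-3 + -2*0 + 0*-1 + -1*2 = 10
Av = [10, 11, 6, 10]
Then v^T (Av) = -3*10 + 0*11 + -1*6 + 2*10
= -30 + 0 + -6 + 20 = -16

-16


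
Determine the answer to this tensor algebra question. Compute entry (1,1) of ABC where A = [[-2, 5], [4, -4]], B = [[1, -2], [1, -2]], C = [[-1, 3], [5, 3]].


(ABC)_{11} = sum_m (AB)_{1m} C_{m1}. First compute row 1 of AB.
(AB)_{11} = -2*1 + 5*1 = 3
(AB)_{12} = -2*-2 + 5*-2 = -6
Now contract with column 1 of C:
(AB)_{11} * C_{11} = 3 * -1 = -3
(AB)_{12} * C_{21} = -6 * 5 = -30
(ABC)_{11} = -3 + -30 = -33

-33


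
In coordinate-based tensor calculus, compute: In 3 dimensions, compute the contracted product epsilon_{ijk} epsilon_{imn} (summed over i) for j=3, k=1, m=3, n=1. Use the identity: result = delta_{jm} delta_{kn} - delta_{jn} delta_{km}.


Using the identity: epsilon_{ijk} epsilon_{imn} = delta_{jm} delta_{kn} - delta_{jn} delta_{km}.
delta_{33} = 1
delta_{11} = 1
delta_{31} = 0
delta_{13} = 0
Result = 1 * 1 - 0 * 0 = 1 - 0 = 1

1


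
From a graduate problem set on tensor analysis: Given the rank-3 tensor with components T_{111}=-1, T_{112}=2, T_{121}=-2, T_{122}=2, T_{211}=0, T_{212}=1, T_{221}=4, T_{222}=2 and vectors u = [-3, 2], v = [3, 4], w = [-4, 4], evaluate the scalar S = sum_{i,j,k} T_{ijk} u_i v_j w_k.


S = sum over i,j,k of T_{ijk} u_i v_j w_k. Expanding all 8 terms:
T_{111}*u_1*v_1*w_1 = -1*-3*3*-4 = -36  (running total: -36)
T_{112}*u_1*v_1*w_2 = 2*-3*3*4 = -72  (running total: -108)
T_{121}*u_1*v_2*w_1 = -2*-3*4*-4 = -96  (running total: -204)
T_{122}*u_1*v_2*w_2 = 2*-3*4*4 = -96  (running total: -300)
T_{211}*u_2*v_1*w_1 = 0*2*3*-4 = 0  (running total: -300)
T_{212}*u_2*v_1*w_2 = 1*2*3*4 = 24  (running total: -276)
T_{221}*u_2*v_2*w_1 = 4*2*4*-4 = -128  (running total: -404)
T_{222}*u_2*v_2*w_2 = 2*2*4*4 = 64  (running total: -340)
S = -340

-340


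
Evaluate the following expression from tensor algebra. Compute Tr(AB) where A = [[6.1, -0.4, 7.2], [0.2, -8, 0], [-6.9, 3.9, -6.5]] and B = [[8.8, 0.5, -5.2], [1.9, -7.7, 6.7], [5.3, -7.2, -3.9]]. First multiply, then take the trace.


Tr(AB) = sum_i (AB)_{ii} where (AB)_{ii} = sum_k A_{ik} B_{ki}.
(AB)_{11} = 6.1*8.8 + -0.4*1.9 + 7.2*5.3 = 91.08
(AB)_{22} = 0.2*0.5 + -8*-7.7 + 0*-7.2 = 61.7
(AB)_{33} = -6.9*-5.2 + 3.9*6.7 + -6.5*-3.9 = 87.36
Tr(AB) = 91.08 + 61.7 + 87.36 = 240.14

240.14


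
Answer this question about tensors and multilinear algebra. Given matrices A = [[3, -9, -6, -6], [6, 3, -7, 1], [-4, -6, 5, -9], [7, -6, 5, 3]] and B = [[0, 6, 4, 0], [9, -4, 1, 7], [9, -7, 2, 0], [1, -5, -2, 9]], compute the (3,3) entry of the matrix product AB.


(AB)_{ij} = sum_k A_{ik} B_{kj}.
For i=3, j=3:
A_{31} * B_{13} = -4 * 4 = -16
A_{32} * B_{23} = -6 * 1 = -6
A_{33} * B_{33} = 5 * 2 = 10
A_{34} * B_{43} = -9 * -2 = 18
Sum = -16 + -6 + 10 + 18 = 6

6


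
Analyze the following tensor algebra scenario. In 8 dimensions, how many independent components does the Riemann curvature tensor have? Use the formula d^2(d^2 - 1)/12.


The Riemann tensor in d dimensions has d^2(d^2 - 1)/12 independent components.
d = 8, so d^2 = 64
d^2 - 1 = 63
d^2(d^2 - 1) = 64 * 63 = 4032
Divide by 12: 4032 / 12 = 336

336


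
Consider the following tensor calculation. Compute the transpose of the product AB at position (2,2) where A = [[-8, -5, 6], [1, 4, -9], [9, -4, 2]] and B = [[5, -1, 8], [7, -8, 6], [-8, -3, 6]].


(AB)^T_{ij} = (AB)_{ji} = sum_k A_{jk} B_{ki}.
For i=2, j=2 we need (AB)_{22}:
A_{21} * B_{12} = 1 * -1 = -1
A_{22} * B_{22} = 4 * -8 = -32
A_{23} * B_{32} = -9 * -3 = 27
Sum = -1 + -32 + 27 = -6

-6


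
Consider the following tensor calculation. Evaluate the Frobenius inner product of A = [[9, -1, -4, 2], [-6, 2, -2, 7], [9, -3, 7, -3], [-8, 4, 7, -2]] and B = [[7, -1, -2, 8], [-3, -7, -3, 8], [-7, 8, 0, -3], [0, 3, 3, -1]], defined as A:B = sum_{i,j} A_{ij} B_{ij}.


A:B = sum over all i,j of A_{ij} * B_{ij}.
Row 1: 9*7=63, -1*-1=1, -4*-2=8, 2*8=16 => row sum = 88
Row 2: -6*-3=18, 2*-7=-14, -2*-3=6, 7*8=56 => row sum = 66
Row 3: 9*-7=-63, -3*8=-24, 7*0=0, -3*-3=9 => row sum = -78
Row 4: -8*0=0, 4*3=12, 7*3=21, -2*-1=2 => row sum = 35
Total = 88 + 66 + -78 + 35 = 111

111


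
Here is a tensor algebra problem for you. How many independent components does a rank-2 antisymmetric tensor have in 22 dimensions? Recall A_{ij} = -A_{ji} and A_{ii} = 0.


An antisymmetric rank-2 tensor satisfies A_{ij} = -A_{ji}, so diagonal entries are zero.
The independent components are the upper-triangular entries: C(n, 2) = n(n-1)/2.
n = 22
C(22, 2) = 22 * 21 / 2 = 462 / 2 = 231

231


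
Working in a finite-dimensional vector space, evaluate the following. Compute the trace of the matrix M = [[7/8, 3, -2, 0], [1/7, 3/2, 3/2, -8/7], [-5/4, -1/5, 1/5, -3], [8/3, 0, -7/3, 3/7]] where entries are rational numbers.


The trace is the sum of diagonal entries.
Diagonal: M[1,1] = 7/8, M[2,2] = 3/2, M[3,3] = 1/5, M[4,4] = 3/7
Tr(M) = 7/8 + 3/2 + 1/5 + 3/7
Computing step by step:
After adding M[1,1]: 7/8
After adding M[2,2]: 19/8
After adding M[3,3]: 103/40
After adding M[4,4]: 841/280
Tr(M) = 841/280

841/280


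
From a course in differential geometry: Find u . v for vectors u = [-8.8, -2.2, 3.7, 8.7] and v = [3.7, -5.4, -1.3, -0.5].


The inner product u . v = sum of u_i * v_i.
Term-by-term: -8.8 * 3.7, -2.2 * -5.4, 3.7 * -1.3, 8.7 * -0.5
Products: -32.56, 11.88, -4.81, -4.35
Sum = -32.56 + 11.88 + -4.81 + -4.35 = -29.84

-29.84


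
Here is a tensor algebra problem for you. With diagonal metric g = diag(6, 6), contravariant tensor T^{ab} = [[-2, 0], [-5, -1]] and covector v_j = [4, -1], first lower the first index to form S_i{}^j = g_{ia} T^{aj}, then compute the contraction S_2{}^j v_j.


Step 1: lower the first index. For a diagonal metric, g_{ia} T^{aj} = g_{ii} T^{ij} (no sum on i).
g_{22} = 6
S_2{}^1 = 6 * T^{21} = 6 * -5 = -30
S_2{}^2 = 6 * T^{22} = 6 * -1 = -6
Step 2: contract S_2{}^j with v_j.
S_2{}^1 * v_1 = -30 * 4 = -120
S_2{}^2 * v_2 = -6 * -1 = 6
Result = -120 + 6 = -114

-114


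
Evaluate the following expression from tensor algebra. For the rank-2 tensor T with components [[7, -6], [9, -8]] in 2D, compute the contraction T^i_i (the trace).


The contraction (trace) of a rank-2 tensor is the sum of its diagonal elements.
Diagonal entries: A[1,1] = 7, A[2,2] = -8
Tr(A) = 7 + -8 = -1

-1


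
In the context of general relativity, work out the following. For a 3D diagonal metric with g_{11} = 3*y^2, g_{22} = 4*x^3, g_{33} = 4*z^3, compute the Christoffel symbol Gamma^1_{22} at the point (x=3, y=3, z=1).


For a diagonal metric, Gamma^k_{ij} = (1/2) g^{kk} (dg_{ik}/dx_j + dg_{jk}/dx_i - dg_{ij}/dx_k).
The metric is diagonal, so g_{ab} = 0 for a != b.
At the given point: g_{11} = 27, g_{22} = 108, g_{33} = 4
g^{11} = 1/27
dg_{21}/dx_2 = 0 (off-diagonal)
dg_{21}/dx_2 = 0 (off-diagonal)
dg_{22}/dx_1 = dg_{22}/dx_1 = 108
Numerator = 0 + 0 - 108 = -108
Gamma^1_{22} = -108 / (2 * 27) = -2

-2


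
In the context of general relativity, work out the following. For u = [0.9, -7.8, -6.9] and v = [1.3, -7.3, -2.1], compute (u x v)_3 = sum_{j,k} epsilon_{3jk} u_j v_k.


(u x v)_3 = sum_{j,k} epsilon_{3jk} u_j v_k. Only permutations of (1,2,3) contribute; the two non-zero terms are:
eps_{312} u_1 v_2 = 1 * 0.9 * -7.3 = -6.57
eps_{321} u_2 v_1 = -1 * -7.8 * 1.3 = 10.14
(u x v)_3 = 3.57

3.57


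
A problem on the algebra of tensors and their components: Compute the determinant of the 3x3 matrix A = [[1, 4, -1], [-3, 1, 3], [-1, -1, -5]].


Expanding along the first row, det(A) = a11*M_11 - a12*M_12 + a13*M_13, where M_1j is the (1,j) minor.
Minor M_11 = 1*-5 - 3*-1 = -2
Minor M_12 = -3*-5 - 3*-1 = 18
Minor M_13 = -3*-1 - 1*-1 = 4
det = 1*(-2) - 4*(18) + -1*(4)
    = -2 - 72 + -4
    = -78

-78


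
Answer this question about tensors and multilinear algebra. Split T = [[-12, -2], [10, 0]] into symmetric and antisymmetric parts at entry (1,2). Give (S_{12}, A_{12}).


T_{12} = -2
T_{21} = 10
S_{12} = (-2 + 10)/2 = 8/2 = 4
A_{12} = (-2 - 10)/2 = -12/2 = -6
Check: S + A = 4 + -6 = -2 = T_{12}.

(4, -6)


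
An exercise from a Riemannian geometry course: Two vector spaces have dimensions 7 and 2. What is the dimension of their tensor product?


The dimension of a tensor product is the product of dimensions.
dim(V) = 7, dim(W) = 2
dim(V (x) W) = 7 * 2 = 14

14


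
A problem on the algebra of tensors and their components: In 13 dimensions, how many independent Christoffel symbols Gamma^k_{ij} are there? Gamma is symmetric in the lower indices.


Christoffel symbols Gamma^k_{ij} are symmetric in i,j, so there are d * d(d+1)/2 independent symbols.
d = 13
d(d+1)/2 = 13 * 14 / 2 = 91
Total = 13 * 91 = 1183

1183


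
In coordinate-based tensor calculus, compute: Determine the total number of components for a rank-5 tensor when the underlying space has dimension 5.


The number of components of a rank-r tensor in d dimensions is d^r.
Here d = 5 and r = 5.
5^5 = 3125

3125


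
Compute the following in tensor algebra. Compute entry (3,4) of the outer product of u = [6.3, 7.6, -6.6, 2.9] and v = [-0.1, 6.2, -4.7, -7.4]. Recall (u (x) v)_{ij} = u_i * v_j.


The outer product entry T_{ij} = u_i * v_j.
We need i=3, j=4.
u_3 = -6.6, v_4 = -7.4
T_{3,4} = -6.6 * -7.4 = 48.84

48.84


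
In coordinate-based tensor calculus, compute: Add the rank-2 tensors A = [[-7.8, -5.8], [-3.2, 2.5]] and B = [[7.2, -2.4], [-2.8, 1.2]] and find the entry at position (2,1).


Tensor addition is component-wise: (A + B)_{ij} = A_{ij} + B_{ij}.
A_{21} = -3.2
B_{21} = -2.8
(A + B)_{21} = -3.2 + -2.8 = -6

-6


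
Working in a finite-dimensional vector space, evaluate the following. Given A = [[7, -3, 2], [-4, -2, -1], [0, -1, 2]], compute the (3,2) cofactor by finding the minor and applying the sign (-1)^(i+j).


To find cofactor C_{32}, delete row 3 and column 2.
The resulting 2x2 submatrix is: [[7, 2], [-4, -1]]
Minor M_{32} = 7*-1 - 2*-4
  = -7 - -8 = 1
Sign = (-1)^(3+2) = (-1)^5 = -1
Cofactor C_{32} = -1 * 1 = -1

-1


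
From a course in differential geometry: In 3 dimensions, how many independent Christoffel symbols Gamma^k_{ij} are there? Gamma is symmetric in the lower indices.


Christoffel symbols Gamma^k_{ij} are symmetric in i,j, so there are d * d(d+1)/2 independent symbols.
d = 3
d(d+1)/2 = 3 * 4 / 2 = 6
Total = 3 * 6 = 18

18


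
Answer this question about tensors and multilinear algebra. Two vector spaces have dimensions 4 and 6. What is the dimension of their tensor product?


The dimension of a tensor product is the product of dimensions.
dim(V) = 4, dim(W) = 6
dim(V (x) W) = 4 * 6 = 24

24


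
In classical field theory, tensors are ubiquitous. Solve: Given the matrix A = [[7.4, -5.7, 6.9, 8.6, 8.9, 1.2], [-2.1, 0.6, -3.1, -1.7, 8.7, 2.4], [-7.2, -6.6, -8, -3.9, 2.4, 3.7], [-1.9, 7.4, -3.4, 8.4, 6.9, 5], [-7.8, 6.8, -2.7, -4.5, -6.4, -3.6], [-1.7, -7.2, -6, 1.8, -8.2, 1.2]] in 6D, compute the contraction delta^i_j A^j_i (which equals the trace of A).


The contraction (trace) of a rank-2 tensor is the sum of its diagonal elements.
Diagonal entries: A[1,1] = 7.4, A[2,2] = 0.6, A[3,3] = -8, A[4,4] = 8.4, A[5,5] = -6.4, A[6,6] = 1.2
Tr(A) = 7.4 + 0.6 + -8 + 8.4 + -6.4 + 1.2 = 3.2

3.2


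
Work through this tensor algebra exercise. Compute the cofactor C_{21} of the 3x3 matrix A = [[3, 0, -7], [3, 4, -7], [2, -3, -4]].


To find cofactor C_{21}, delete row 2 and column 1.
The resulting 2x2 submatrix is: [[0, -7], [-3, -4]]
Minor M_{21} = 0*-4 - -7*-3
  = 0 - 21 = -21
Sign = (-1)^(2+1) = (-1)^3 = -1
Cofactor C_{21} = -1 * -21 = 21

21


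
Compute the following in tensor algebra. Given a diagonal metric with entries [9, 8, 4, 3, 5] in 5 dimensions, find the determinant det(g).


For a diagonal metric, the determinant is the product of diagonal entries.
Diagonal entries: 9, 8, 4, 3, 5
det(g) = 9 * 8 * 4 * 3 * 5 = 4320

4320


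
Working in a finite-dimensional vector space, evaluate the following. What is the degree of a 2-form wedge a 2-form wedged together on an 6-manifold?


The degree of a wedge product is the sum of the degrees of the individual forms.
Degrees: 2, 2
Total degree = 2 + 2 = 4

4


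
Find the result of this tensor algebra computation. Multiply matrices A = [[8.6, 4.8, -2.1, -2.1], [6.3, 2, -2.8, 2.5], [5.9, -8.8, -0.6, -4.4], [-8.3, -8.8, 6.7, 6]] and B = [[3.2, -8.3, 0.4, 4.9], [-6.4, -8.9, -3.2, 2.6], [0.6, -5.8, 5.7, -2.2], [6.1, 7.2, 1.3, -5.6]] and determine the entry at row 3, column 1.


(AB)_{ij} = sum_k A_{ik} B_{kj}.
For i=3, j=1:
A_{31} * B_{11} = 5.9 * 3.2 = 18.88
A_{32} * B_{21} = -8.8 * -6.4 = 56.32
A_{33} * B_{31} = -0.6 * 0.6 = -0.36
A_{34} * B_{41} = -4.4 * 6.1 = -26.84
Sum = 18.88 + 56.32 + -0.36 + -26.84 = 48

48


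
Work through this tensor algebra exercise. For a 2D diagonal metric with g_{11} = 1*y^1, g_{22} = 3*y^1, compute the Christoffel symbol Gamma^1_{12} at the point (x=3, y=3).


For a diagonal metric, Gamma^k_{ij} = (1/2) g^{kk} (dg_{ik}/dx_j + dg_{jk}/dx_i - dg_{ij}/dx_k).
The metric is diagonal, so g_{ab} = 0 for a != b.
At the given point: g_{11} = 3, g_{22} = 9
g^{11} = 1/3
dg_{11}/dx_2 = dg_{11}/dx_2 = 1
dg_{21}/dx_1 = 0 (off-diagonal)
dg_{12}/dx_1 = 0 (off-diagonal)
Numerator = 1 + 0 - 0 = 1
Gamma^1_{12} = 1 / (2 * 3) = 1/6

1/6


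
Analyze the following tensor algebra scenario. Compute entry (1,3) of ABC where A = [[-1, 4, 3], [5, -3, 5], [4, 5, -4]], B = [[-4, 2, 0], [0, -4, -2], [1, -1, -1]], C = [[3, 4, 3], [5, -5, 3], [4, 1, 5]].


(ABC)_{13} = sum_m (AB)_{1m} C_{m3}. First compute row 1 of AB.
(AB)_{11} = -1*-4 + 4*0 + 3*1 = 7
(AB)_{12} = -1*2 + 4*-4 + 3*-1 = -21
(AB)_{13} = -1*0 + 4*-2 + 3*-1 = -11
Now contract with column 3 of C:
(AB)_{11} * C_{13} = 7 * 3 = 21
(AB)_{12} * C_{23} = -21 * 3 = -63
(AB)_{13} * C_{33} = -11 * 5 = -55
(ABC)_{13} = 21 + -63 + -55 = -97

-97


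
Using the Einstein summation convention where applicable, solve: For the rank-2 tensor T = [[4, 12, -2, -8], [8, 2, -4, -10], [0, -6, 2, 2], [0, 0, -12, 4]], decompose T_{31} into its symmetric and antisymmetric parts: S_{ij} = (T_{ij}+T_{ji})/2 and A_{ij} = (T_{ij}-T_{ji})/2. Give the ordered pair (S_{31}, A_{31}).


T_{31} = 0
T_{13} = -2
S_{31} = (0 + -2)/2 = -2/2 = -1
A_{31} = (0 - -2)/2 = 2/2 = 1
Check: S + A = -1 + 1 = 0 = T_{31}.

(-1, 1)


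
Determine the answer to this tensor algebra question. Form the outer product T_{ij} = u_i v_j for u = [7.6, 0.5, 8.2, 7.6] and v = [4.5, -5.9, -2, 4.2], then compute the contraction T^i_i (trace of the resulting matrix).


The outer product gives T_{ij} = u_i v_j.
The trace (contraction) is Tr(T) = sum_i T_{ii} = sum_i u_i v_i.
Diagonal entries:
T_{11} = u_1 * v_1 = 7.6 * 4.5 = 34.2
T_{22} = u_2 * v_2 = 0.5 * -5.9 = -2.95
T_{33} = u_3 * v_3 = 8.2 * -2 = -16.4
T_{44} = u_4 * v_4 = 7.6 * 4.2 = 31.92
Tr(T) = 34.2 + -2.95 + -16.4 + 31.92 = 46.77

46.77


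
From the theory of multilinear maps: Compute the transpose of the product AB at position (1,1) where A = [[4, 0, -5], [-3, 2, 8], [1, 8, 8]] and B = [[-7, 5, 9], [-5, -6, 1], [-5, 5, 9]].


(AB)^T_{ij} = (AB)_{ji} = sum_k A_{jk} B_{ki}.
For i=1, j=1 we need (AB)_{11}:
A_{11} * B_{11} = 4 * -7 = -28
A_{12} * B_{21} = 0 * -5 = 0
A_{13} * B_{31} = -5 * -5 = 25
Sum = -28 + 0 + 25 = -3

-3


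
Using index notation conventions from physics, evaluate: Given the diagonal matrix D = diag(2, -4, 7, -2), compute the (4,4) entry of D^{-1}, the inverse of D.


For a diagonal matrix, the inverse has entries (D^{-1})_{ii} = 1/d_{ii}.
The diagonal entries are: d_{11} = 2, d_{22} = -4, d_{33} = 7, d_{44} = -2
We need (D^{-1})_{44} = 1/d_{44} = 1/-2 = -1/2

-1/2


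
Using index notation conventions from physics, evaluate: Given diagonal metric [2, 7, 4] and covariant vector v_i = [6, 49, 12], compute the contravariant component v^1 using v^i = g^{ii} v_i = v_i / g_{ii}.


To raise an index with a diagonal metric: v^i = v_i / g_{ii}.
For index 1: v_1 = 6, g_{11} = 2
v^1 = 6 / 2 = 3

3


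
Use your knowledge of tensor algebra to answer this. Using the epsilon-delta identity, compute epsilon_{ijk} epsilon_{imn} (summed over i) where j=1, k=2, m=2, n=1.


Using the identity: epsilon_{ijk} epsilon_{imn} = delta_{jm} delta_{kn} - delta_{jn} delta_{km}.
delta_{12} = 0
delta_{21} = 0
delta_{11} = 1
delta_{22} = 1
Result = 0 * 0 - 1 * 1 = 0 - 1 = -1

-1


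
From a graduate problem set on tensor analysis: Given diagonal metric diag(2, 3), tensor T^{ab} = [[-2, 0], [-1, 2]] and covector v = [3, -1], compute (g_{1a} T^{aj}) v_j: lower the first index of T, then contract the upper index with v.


Step 1: lower the first index. For a diagonal metric, g_{ia} T^{aj} = g_{ii} T^{ij} (no sum on i).
g_{11} = 2
S_1{}^1 = 2 * T^{11} = 2 * -2 = -4
S_1{}^2 = 2 * T^{12} = 2 * 0 = 0
Step 2: contract S_1{}^j with v_j.
S_1{}^1 * v_1 = -4 * 3 = -12
S_1{}^2 * v_2 = 0 * -1 = 0
Result = -12 + 0 = -12

-12


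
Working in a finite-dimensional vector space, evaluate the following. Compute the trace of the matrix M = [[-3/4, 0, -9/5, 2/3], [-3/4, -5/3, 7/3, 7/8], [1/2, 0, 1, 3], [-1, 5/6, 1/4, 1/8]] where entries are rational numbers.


The trace is the sum of diagonal entries.
Diagonal: M[1,1] = -3/4, M[2,2] = -5/3, M[3,3] = 1, M[4,4] = 1/8
Tr(M) = -3/4 + -5/3 + 1 + 1/8
Computing step by step:
After adding M[1,1]: -3/4
After adding M[2,2]: -29/12
After adding M[3,3]: -17/12
After adding M[4,4]: -31/24
Tr(M) = -31/24

-31/24


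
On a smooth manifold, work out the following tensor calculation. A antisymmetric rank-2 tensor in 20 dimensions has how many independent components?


A antisymmetric rank-2 tensor in d dimensions has d(d-1)/2 independent components.
d = 20
d(d-1)/2 = 20 * 19 / 2 = 380 / 2 = 190

190


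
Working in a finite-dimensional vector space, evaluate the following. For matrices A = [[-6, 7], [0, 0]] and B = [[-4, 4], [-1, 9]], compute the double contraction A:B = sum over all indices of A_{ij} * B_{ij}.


A:B = sum over all i,j of A_{ij} * B_{ij}.
Row 1: -6*-4=24, 7*4=28 => row sum = 52
Row 2: 0*-1=0, 0*9=0 => row sum = 0
Total = 52 + 0 = 52

52


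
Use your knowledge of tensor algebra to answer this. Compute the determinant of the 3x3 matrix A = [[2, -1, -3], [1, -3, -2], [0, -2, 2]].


Expanding along the first row, det(A) = a11*M_11 - a12*M_12 + a13*M_13, where M_1j is the (1,j) minor.
Minor M_11 = -3*2 - -2*-2 = -10
Minor M_12 = 1*2 - -2*0 = 2
Minor M_13 = 1*-2 - -3*0 = -2
det = 2*(-10) - -1*(2) + -3*(-2)
    = -20 - -2 + 6
    = -12

-12


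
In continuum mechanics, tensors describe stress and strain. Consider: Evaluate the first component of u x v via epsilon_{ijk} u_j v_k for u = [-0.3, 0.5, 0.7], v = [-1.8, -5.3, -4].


(u x v)_1 = sum_{j,k} epsilon_{1jk} u_j v_k. Only permutations of (1,2,3) contribute; the two non-zero terms are:
eps_{123} u_2 v_3 = 1 * 0.5 * -4 = -2
eps_{132} u_3 v_2 = -1 * 0.7 * -5.3 = 3.71
(u x v)_1 = 1.71

1.71


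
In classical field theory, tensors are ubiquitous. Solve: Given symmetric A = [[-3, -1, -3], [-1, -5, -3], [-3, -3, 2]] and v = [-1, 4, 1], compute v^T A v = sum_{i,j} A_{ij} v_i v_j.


First compute Av:
(Av)_1 = -3*-1 + -1*4 + -3*1 = -4
(Av)_2 = -1*-1 + -5*4 + -3*1 = -22
(Av)_3 = -3*-1 + -3*4 + 2*1 = -7
Av = [-4, -22, -7]
Then v^T (Av) = -1*-4 + 4*-22 + 1*-7
= 4 + -88 + -7 = -91

-91


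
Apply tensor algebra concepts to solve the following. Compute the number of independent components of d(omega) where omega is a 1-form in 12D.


The exterior derivative of a p-form is a (p+1)-form.
Its number of independent components is C(n, p+1).
n = 12, p+1 = 2
C(12, 2) = 66

66


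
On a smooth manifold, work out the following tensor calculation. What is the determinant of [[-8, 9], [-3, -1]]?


For a 2x2 matrix [[a, b], [c, d]], det = a*d - b*c.
a = -8, b = 9, c = -3, d = -1
a*d = -8 * -1 = 8
b*c = 9 * -3 = -27
det = 8 - -27 = 35

35


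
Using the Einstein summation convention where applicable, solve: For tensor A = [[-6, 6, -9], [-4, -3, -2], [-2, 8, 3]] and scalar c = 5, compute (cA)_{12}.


Scalar multiplication: (cA)_{ij} = c * A_{ij}.
c = 5
A_{12} = 6
(cA)_{12} = 5 * 6 = 30

30


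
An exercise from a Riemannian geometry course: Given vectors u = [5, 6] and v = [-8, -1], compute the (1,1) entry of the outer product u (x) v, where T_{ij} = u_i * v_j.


The outer product entry T_{ij} = u_i * v_j.
We need i=1, j=1.
u_1 = 5, v_1 = -8
T_{1,1} = 5 * -8 = -40

-40


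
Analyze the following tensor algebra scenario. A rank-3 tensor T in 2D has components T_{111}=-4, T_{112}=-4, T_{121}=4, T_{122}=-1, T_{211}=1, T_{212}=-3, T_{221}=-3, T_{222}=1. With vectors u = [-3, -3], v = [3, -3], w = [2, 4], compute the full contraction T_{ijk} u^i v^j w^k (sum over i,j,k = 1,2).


S = sum over i,j,k of T_{ijk} u_i v_j w_k. Expanding all 8 terms:
T_{111}*u_1*v_1*w_1 = -4*-3*3*2 = 72  (running total: 72)
T_{112}*u_1*v_1*w_2 = -4*-3*3*4 = 144  (running total: 216)
T_{121}*u_1*v_2*w_1 = 4*-3*-3*2 = 72  (running total: 288)
T_{122}*u_1*v_2*w_2 = -1*-3*-3*4 = -36  (running total: 252)
T_{211}*u_2*v_1*w_1 = 1*-3*3*2 = -18  (running total: 234)
T_{212}*u_2*v_1*w_2 = -3*-3*3*4 = 108  (running total: 342)
T_{221}*u_2*v_2*w_1 = -3*-3*-3*2 = -54  (running total: 288)
T_{222}*u_2*v_2*w_2 = 1*-3*-3*4 = 36  (running total: 324)
S = 324

324
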